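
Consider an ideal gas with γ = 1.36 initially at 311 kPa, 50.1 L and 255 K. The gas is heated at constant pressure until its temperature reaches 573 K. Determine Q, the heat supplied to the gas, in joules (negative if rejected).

n = P₁V₁/(RT₁) = 311×50.1/(8.314×255) = 7.35 mol.
Isobaric: P stays 311 kPa; V/T = const ⇒ T₂ = 573 K, V₂ = 113 L.
W = PΔV = 311×(113−50.1) kPa·L = 19400 J.
ΔU = nCvΔT = 7.35×23.1×(573−255) = 54000 J.
Q = ΔU + W = nCpΔT = 73400 J.

73400 J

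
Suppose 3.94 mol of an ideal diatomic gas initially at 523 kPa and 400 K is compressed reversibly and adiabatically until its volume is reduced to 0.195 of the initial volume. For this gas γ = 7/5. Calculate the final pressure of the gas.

5160 kPa

V₁ = nRT₁/P₁ = 3.94×8.314×400/523 = 25.1 L.
Adiabatic: TV^(γ−1) = const ⇒ T₂ = 400×(5.13)^0.400 = 769 K; PV^γ = const ⇒ P₂ = 5160 kPa.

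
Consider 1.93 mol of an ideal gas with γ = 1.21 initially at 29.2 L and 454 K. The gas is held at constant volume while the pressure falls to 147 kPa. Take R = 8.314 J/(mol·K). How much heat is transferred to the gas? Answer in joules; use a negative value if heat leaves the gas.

-14200 J

P₁ = nRT₁/V₁ = 1.93×8.314×454/29.2 = 249 kPa.
Isochoric: V stays 29.2 L; P/T = const ⇒ T₂ = 268 K, P₂ = 147 kPa.
W = 0 (no volume change).
ΔU = nCvΔT = 1.93×39.6×(268−454) = -14200 J.
Q = ΔU = -14200 J.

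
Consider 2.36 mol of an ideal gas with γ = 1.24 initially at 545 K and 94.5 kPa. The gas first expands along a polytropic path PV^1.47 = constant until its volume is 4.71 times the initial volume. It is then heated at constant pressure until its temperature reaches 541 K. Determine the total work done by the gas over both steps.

17200 J

V₁ = nRT₁/P₁ = 2.36×8.314×545/94.5 = 113 L.
Step 1 — Polytropic n=1.47: T₂ = T₁(V₁/V₂)^(n−1) = 545×(0.212)^0.47 = 263 K; P₂ = P₁(V₁/V₂)^n = 9.68 kPa.
W = (P₁V₁−P₂V₂)/(n−1) = (94.5×113−9.68×533)/0.47 = 11800 J.
ΔU = nCvΔT = 2.36×34.6×(263−545) = -23000 J.
Q = ΔU + W = -11300 J.
State after step 1: P = 9.68 kPa, V = 533 L, T = 263 K.
Step 2 — Isobaric: P stays 9.68 kPa; V/T = const ⇒ T₂ = 541 K, V₂ = 1100 L.
W = PΔV = 9.68×(1100−533) kPa·L = 5450 J.
ΔU = nCvΔT = 2.36×34.6×(541−263) = 22700 J.
Q = ΔU + W = nCpΔT = 28200 J.
Net over both steps: W = 17200 J, Q = 16900 J, ΔU = -327 J.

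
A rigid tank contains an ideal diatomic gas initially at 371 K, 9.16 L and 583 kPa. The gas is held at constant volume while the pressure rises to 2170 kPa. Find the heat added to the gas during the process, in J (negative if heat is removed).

n = P₁V₁/(RT₁) = 583×9.16/(8.314×371) = 1.73 mol.
Isochoric: V stays 9.16 L; P/T = const ⇒ T₂ = 1380 K, P₂ = 2170 kPa.
W = 0 (no volume change).
ΔU = nCvΔT = 1.73×20.8×(1380−371) = 36300 J.
Q = ΔU = 36300 J.

36300 J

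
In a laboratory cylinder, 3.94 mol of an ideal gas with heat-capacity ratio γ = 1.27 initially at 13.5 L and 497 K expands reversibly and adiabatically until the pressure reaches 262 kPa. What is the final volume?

P₁ = nRT₁/V₁ = 3.94×8.314×497/13.5 = 1210 kPa.
Adiabatic: T₂/T₁ = (P₂/P₁)^((γ−1)/γ) ⇒ T₂ = 497×(0.217)^0.213 = 359 K; V₂ = 44.9 L.

44.9 L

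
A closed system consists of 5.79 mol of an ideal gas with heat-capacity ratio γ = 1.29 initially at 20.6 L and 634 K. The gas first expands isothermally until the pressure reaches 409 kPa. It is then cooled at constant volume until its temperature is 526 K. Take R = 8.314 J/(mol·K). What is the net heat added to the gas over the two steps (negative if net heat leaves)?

21400 J

P₁ = nRT₁/V₁ = 5.79×8.314×634/20.6 = 1480 kPa.
Step 1 — Isothermal: T stays 634 K; PV = const ⇒ V₂ = 74.6 L, P₂ = 409 kPa.
ΔU = 0 (ideal gas, T constant).
W = nRT ln(V₂/V₁) = 5.79×8.314×634×ln(3.62) = 39300 J.
Q = ΔU + W = 39300 J.
State after step 1: P = 409 kPa, V = 74.6 L, T = 634 K.
Step 2 — Isochoric: V stays 74.6 L; P/T = const ⇒ T₂ = 526 K, P₂ = 339 kPa.
W = 0 (no volume change).
ΔU = nCvΔT = 5.79×28.7×(526−634) = -17900 J.
Q = ΔU = -17900 J.
Net over both steps: W = 39300 J, Q = 21400 J, ΔU = -17900 J.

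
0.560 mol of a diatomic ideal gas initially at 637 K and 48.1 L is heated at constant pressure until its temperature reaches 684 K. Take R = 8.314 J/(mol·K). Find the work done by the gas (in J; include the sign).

219 J

P₁ = nRT₁/V₁ = 0.560×8.314×637/48.1 = 61.7 kPa.
Isobaric: P stays 61.7 kPa; V/T = const ⇒ T₂ = 684 K, V₂ = 51.6 L.
W = PΔV = 61.7×(51.6−48.1) kPa·L = 219 J.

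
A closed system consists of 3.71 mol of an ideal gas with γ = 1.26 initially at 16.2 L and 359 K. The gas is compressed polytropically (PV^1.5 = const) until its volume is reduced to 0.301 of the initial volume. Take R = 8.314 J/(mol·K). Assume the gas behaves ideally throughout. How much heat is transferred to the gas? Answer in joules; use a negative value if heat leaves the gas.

P₁ = nRT₁/V₁ = 3.71×8.314×359/16.2 = 684 kPa.
Polytropic n=1.5: T₂ = T₁(V₁/V₂)^(n−1) = 359×(3.32)^0.50 = 654 K; P₂ = P₁(V₁/V₂)^n = 4140 kPa.
W = (P₁V₁−P₂V₂)/(n−1) = (684×16.2−4140×4.88)/0.50 = -18200 J.
ΔU = nCvΔT = 3.71×32.0×(654−359) = 35000 J.
Q = ΔU + W = 16800 J.

16800 J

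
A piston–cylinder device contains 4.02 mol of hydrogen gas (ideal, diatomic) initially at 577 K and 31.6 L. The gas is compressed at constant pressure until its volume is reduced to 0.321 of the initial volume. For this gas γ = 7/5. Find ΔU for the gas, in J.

-32700 J

P₁ = nRT₁/V₁ = 4.02×8.314×577/31.6 = 610 kPa.
Isobaric: P stays 610 kPa; V/T = const ⇒ T₂ = 185 K, V₂ = 10.1 L.
For an ideal gas ΔU = nCvΔT with Cv = (5/2)R = 20.8 J/(mol·K).
ΔU = 4.02×20.8×(185−577) = -32700 J.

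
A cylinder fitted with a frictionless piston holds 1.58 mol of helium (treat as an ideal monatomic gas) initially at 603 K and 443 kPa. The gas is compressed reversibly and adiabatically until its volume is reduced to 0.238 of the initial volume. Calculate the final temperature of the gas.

1570 K

V₁ = nRT₁/P₁ = 1.58×8.314×603/443 = 17.9 L.
Adiabatic: TV^(γ−1) = const ⇒ T₂ = 603×(4.20)^0.667 = 1570 K; PV^γ = const ⇒ P₂ = 4850 kPa.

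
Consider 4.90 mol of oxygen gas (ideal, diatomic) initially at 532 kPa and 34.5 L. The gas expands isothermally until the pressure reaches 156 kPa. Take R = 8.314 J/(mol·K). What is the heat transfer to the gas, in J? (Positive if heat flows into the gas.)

22500 J

T₁ = P₁V₁/(nR) = 532×34.5/(4.90×8.314) = 451 K.
Isothermal: T stays 451 K; PV = const ⇒ V₂ = 118 L, P₂ = 156 kPa.
ΔU = 0 (ideal gas, T constant).
W = nRT ln(V₂/V₁) = 4.90×8.314×451×ln(3.41) = 22500 J.
Q = ΔU + W = 22500 J.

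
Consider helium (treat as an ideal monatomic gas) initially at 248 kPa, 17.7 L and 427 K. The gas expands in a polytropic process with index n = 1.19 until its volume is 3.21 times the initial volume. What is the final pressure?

Polytropic n=1.19: T₂ = T₁(V₁/V₂)^(n−1) = 427×(0.312)^0.19 = 342 K; P₂ = P₁(V₁/V₂)^n = 61.9 kPa.

61.9 kPa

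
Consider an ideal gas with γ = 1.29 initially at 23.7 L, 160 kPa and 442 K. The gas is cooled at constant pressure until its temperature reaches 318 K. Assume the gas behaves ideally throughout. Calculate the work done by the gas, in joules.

-1060 J

n = P₁V₁/(RT₁) = 160×23.7/(8.314×442) = 1.03 mol.
Isobaric: P stays 160 kPa; V/T = const ⇒ T₂ = 318 K, V₂ = 17.1 L.
W = PΔV = 160×(17.1−23.7) kPa·L = -1060 J.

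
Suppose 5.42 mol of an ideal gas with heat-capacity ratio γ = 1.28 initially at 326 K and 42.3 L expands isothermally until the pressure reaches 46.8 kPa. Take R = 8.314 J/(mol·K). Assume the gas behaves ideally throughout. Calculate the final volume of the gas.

314 L

P₁ = nRT₁/V₁ = 5.42×8.314×326/42.3 = 347 kPa.
Isothermal: T stays 326 K; PV = const ⇒ V₂ = 314 L, P₂ = 46.8 kPa.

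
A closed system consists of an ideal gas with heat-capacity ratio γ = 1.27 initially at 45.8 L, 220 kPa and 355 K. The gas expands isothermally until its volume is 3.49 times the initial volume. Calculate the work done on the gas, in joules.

-12600 J

n = P₁V₁/(RT₁) = 220×45.8/(8.314×355) = 3.41 mol.
Isothermal: T stays 355 K; PV = const ⇒ V₂ = 160 L, P₂ = 63.0 kPa.
W = nRT ln(V₂/V₁) = 3.41×8.314×355×ln(3.49) = 12600 J.
Work done on the gas = −W_by = -12600 J.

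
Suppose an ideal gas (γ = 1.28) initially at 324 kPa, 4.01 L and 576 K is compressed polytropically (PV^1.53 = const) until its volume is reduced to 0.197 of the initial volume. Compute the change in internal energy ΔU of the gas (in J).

n = P₁V₁/(RT₁) = 324×4.01/(8.314×576) = 0.271 mol.
Polytropic n=1.53: T₂ = T₁(V₁/V₂)^(n−1) = 576×(5.08)^0.53 = 1360 K; P₂ = P₁(V₁/V₂)^n = 3890 kPa.
For an ideal gas ΔU = nCvΔT with Cv = R/(γ−1) = 29.7 J/(mol·K).
ΔU = 0.271×29.7×(1360−576) = 6340 J.

6340 J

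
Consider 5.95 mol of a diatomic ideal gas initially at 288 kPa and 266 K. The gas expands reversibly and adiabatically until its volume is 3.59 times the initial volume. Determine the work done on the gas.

-13200 J

V₁ = nRT₁/P₁ = 5.95×8.314×266/288 = 45.7 L.
Adiabatic: TV^(γ−1) = const ⇒ T₂ = 266×(0.279)^0.400 = 160 K; PV^γ = const ⇒ P₂ = 48.1 kPa.
ΔU = nCvΔT = 5.95×20.8×(160−266) = -13200 J.
Q = 0 for an adiabatic process, so W = −ΔU = 13200 J.
Work done on the gas = −W_by = -13200 J.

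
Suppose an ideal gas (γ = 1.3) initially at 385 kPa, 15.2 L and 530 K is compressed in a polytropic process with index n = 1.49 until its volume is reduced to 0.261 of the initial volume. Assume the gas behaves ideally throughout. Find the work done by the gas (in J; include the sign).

-11100 J

n = P₁V₁/(RT₁) = 385×15.2/(8.314×530) = 1.33 mol.
Polytropic n=1.49: T₂ = T₁(V₁/V₂)^(n−1) = 530×(3.83)^0.49 = 1020 K; P₂ = P₁(V₁/V₂)^n = 2850 kPa.
W = (P₁V₁−P₂V₂)/(n−1) = (385×15.2−2850×3.97)/0.49 = -11100 J.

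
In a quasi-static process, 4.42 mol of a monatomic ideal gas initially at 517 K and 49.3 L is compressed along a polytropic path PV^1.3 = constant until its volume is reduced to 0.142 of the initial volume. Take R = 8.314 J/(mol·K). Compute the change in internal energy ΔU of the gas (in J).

P₁ = nRT₁/V₁ = 4.42×8.314×517/49.3 = 385 kPa.
Polytropic n=1.3: T₂ = T₁(V₁/V₂)^(n−1) = 517×(7.04)^0.30 = 929 K; P₂ = P₁(V₁/V₂)^n = 4870 kPa.
For an ideal gas ΔU = nCvΔT with Cv = (3/2)R = 12.5 J/(mol·K).
ΔU = 4.42×12.5×(929−517) = 22700 J.

22700 J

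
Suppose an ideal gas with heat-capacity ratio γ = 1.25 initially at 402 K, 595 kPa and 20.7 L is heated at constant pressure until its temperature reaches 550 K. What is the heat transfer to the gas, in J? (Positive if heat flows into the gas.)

22700 J

n = P₁V₁/(RT₁) = 595×20.7/(8.314×402) = 3.69 mol.
Isobaric: P stays 595 kPa; V/T = const ⇒ T₂ = 550 K, V₂ = 28.3 L.
W = PΔV = 595×(28.3−20.7) kPa·L = 4530 J.
ΔU = nCvΔT = 3.69×33.3×(550−402) = 18100 J.
Q = ΔU + W = nCpΔT = 22700 J.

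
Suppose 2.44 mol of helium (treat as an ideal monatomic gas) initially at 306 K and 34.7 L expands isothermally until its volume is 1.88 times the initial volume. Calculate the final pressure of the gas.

95.2 kPa

P₁ = nRT₁/V₁ = 2.44×8.314×306/34.7 = 179 kPa.
Isothermal: T stays 306 K; PV = const ⇒ V₂ = 65.2 L, P₂ = 95.2 kPa.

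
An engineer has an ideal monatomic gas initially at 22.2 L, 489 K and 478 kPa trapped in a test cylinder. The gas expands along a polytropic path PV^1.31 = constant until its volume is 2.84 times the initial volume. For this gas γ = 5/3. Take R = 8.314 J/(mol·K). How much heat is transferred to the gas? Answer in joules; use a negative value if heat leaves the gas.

5060 J

n = P₁V₁/(RT₁) = 478×22.2/(8.314×489) = 2.61 mol.
Polytropic n=1.31: T₂ = T₁(V₁/V₂)^(n−1) = 489×(0.352)^0.31 = 354 K; P₂ = P₁(V₁/V₂)^n = 122 kPa.
W = (P₁V₁−P₂V₂)/(n−1) = (478×22.2−122×63.0)/0.31 = 9460 J.
ΔU = nCvΔT = 2.61×12.5×(354−489) = -4400 J.
Q = ΔU + W = 5060 J.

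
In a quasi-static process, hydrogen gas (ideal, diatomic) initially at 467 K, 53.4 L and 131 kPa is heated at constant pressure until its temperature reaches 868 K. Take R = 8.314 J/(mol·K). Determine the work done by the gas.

6010 J

n = P₁V₁/(RT₁) = 131×53.4/(8.314×467) = 1.80 mol.
Isobaric: P stays 131 kPa; V/T = const ⇒ T₂ = 868 K, V₂ = 99.3 L.
W = PΔV = 131×(99.3−53.4) kPa·L = 6010 J.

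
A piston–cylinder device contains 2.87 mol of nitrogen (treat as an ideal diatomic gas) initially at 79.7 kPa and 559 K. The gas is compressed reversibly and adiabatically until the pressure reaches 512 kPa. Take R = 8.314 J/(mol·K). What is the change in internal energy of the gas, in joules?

23400 J

V₁ = nRT₁/P₁ = 2.87×8.314×559/79.7 = 167 L.
Adiabatic: T₂/T₁ = (P₂/P₁)^((γ−1)/γ) ⇒ T₂ = 559×(6.42)^0.286 = 951 K; V₂ = 44.3 L.
For an ideal gas ΔU = nCvΔT with Cv = (5/2)R = 20.8 J/(mol·K).
ΔU = 2.87×20.8×(951−559) = 23400 J.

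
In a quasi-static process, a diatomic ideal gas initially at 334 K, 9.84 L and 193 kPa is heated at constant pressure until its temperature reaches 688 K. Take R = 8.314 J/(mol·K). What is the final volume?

Isobaric: P stays 193 kPa; V/T = const ⇒ T₂ = 688 K, V₂ = 20.3 L.

20.3 L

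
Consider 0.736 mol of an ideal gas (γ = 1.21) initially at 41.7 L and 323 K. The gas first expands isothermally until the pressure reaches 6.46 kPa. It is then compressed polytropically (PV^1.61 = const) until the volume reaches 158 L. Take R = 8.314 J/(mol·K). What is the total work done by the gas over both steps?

2330 J

P₁ = nRT₁/V₁ = 0.736×8.314×323/41.7 = 47.4 kPa.
Step 1 — Isothermal: T stays 323 K; PV = const ⇒ V₂ = 306 L, P₂ = 6.46 kPa.
ΔU = 0 (ideal gas, T constant).
W = nRT ln(V₂/V₁) = 0.736×8.314×323×ln(7.34) = 3940 J.
Q = ΔU + W = 3940 J.
State after step 1: P = 6.46 kPa, V = 306 L, T = 323 K.
Step 2 — Polytropic n=1.61: T₂ = T₁(V₁/V₂)^(n−1) = 323×(1.94)^0.61 = 483 K; P₂ = P₁(V₁/V₂)^n = 18.7 kPa.
W = (P₁V₁−P₂V₂)/(n−1) = (6.46×306−18.7×158)/0.61 = -1610 J.
ΔU = nCvΔT = 0.736×39.6×(483−323) = 4670 J.
Q = ΔU + W = 3060 J.
Net over both steps: W = 2330 J, Q = 7000 J, ΔU = 4670 J.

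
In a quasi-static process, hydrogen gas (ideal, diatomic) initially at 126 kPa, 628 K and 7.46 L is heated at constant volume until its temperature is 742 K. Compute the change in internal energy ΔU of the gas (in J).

427 J

n = P₁V₁/(RT₁) = 126×7.46/(8.314×628) = 0.180 mol.
Isochoric: V stays 7.46 L; P/T = const ⇒ T₂ = 742 K, P₂ = 149 kPa.
For an ideal gas ΔU = nCvΔT with Cv = (5/2)R = 20.8 J/(mol·K).
ΔU = 0.180×20.8×(742−628) = 427 J.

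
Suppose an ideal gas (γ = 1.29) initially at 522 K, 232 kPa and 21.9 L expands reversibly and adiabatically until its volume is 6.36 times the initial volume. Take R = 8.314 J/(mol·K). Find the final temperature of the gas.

305 K

Adiabatic: TV^(γ−1) = const ⇒ T₂ = 522×(0.157)^0.290 = 305 K; PV^γ = const ⇒ P₂ = 21.3 kPa.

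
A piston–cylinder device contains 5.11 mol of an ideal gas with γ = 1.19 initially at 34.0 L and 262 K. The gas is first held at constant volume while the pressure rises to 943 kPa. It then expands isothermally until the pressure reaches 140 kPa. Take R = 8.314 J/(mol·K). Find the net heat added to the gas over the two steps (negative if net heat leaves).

171000 J

P₁ = nRT₁/V₁ = 5.11×8.314×262/34.0 = 327 kPa.
Step 1 — Isochoric: V stays 34.0 L; P/T = const ⇒ T₂ = 755 K, P₂ = 943 kPa.
W = 0 (no volume change).
ΔU = nCvΔT = 5.11×43.8×(755−262) = 110000 J.
Q = ΔU = 110000 J.
State after step 1: P = 943 kPa, V = 34.0 L, T = 755 K.
Step 2 — Isothermal: T stays 755 K; PV = const ⇒ V₂ = 229 L, P₂ = 140 kPa.
ΔU = 0 (ideal gas, T constant).
W = nRT ln(V₂/V₁) = 5.11×8.314×755×ln(6.74) = 61200 J.
Q = ΔU + W = 61200 J.
Net over both steps: W = 61200 J, Q = 171000 J, ΔU = 110000 J.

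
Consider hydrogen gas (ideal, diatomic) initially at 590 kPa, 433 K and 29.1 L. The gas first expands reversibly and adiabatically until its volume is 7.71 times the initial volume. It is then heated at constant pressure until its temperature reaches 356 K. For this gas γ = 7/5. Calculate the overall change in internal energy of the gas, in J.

-7630 J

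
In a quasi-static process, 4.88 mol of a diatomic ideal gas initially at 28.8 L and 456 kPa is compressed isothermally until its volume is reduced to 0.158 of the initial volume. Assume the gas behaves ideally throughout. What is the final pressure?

2890 kPa

T₁ = P₁V₁/(nR) = 456×28.8/(4.88×8.314) = 324 K.
Isothermal: T stays 324 K; PV = const ⇒ V₂ = 4.55 L, P₂ = 2890 kPa.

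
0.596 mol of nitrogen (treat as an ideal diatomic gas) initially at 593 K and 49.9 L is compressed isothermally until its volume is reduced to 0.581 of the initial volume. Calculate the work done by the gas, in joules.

-1600 J

P₁ = nRT₁/V₁ = 0.596×8.314×593/49.9 = 58.9 kPa.
Isothermal: T stays 593 K; PV = const ⇒ V₂ = 29.0 L, P₂ = 101 kPa.
W = nRT ln(V₂/V₁) = 0.596×8.314×593×ln(0.581) = -1600 J.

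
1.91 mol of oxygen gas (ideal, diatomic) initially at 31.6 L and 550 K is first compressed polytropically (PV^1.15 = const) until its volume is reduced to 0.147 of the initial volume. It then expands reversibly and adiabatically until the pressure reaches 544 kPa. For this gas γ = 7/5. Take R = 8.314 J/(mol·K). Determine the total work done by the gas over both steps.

-9110 J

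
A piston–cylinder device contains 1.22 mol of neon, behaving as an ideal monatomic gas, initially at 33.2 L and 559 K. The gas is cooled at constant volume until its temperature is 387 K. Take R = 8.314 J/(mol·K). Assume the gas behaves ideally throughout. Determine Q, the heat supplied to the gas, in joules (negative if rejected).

-2620 J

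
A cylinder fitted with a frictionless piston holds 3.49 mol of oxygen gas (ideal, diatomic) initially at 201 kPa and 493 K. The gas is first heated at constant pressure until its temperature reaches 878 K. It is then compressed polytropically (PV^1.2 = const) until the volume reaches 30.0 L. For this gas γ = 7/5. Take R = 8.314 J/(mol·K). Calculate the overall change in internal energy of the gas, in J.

49200 J

V₁ = nRT₁/P₁ = 3.49×8.314×493/201 = 71.2 L.
Step 1 — Isobaric: P stays 201 kPa; V/T = const ⇒ T₂ = 878 K, V₂ = 127 L.
W = PΔV = 201×(127−71.2) kPa·L = 11200 J.
ΔU = nCvΔT = 3.49×20.8×(878−493) = 27900 J.
Q = ΔU + W = nCpΔT = 39100 J.
State after step 1: P = 201 kPa, V = 127 L, T = 878 K.
Step 2 — Polytropic n=1.2: T₂ = T₁(V₁/V₂)^(n−1) = 878×(4.22)^0.20 = 1170 K; P₂ = P₁(V₁/V₂)^n = 1130 kPa.
W = (P₁V₁−P₂V₂)/(n−1) = (201×127−1130×30.0)/0.20 = -42500 J.
ΔU = nCvΔT = 3.49×20.8×(1170−878) = 21300 J.
Q = ΔU + W = -21300 J.
Net over both steps: W = -31400 J, Q = 17800 J, ΔU = 49200 J.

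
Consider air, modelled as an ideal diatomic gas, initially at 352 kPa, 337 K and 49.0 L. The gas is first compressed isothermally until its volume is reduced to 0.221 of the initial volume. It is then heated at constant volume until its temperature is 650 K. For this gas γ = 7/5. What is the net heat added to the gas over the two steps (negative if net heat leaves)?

14000 J

n = P₁V₁/(RT₁) = 352×49.0/(8.314×337) = 6.16 mol.
Step 1 — Isothermal: T stays 337 K; PV = const ⇒ V₂ = 10.8 L, P₂ = 1590 kPa.
ΔU = 0 (ideal gas, T constant).
W = nRT ln(V₂/V₁) = 6.16×8.314×337×ln(0.221) = -26000 J.
Q = ΔU + W = -26000 J.
State after step 1: P = 1590 kPa, V = 10.8 L, T = 337 K.
Step 2 — Isochoric: V stays 10.8 L; P/T = const ⇒ T₂ = 650 K, P₂ = 3070 kPa.
W = 0 (no volume change).
ΔU = nCvΔT = 6.16×20.8×(650−337) = 40000 J.
Q = ΔU = 40000 J.
Net over both steps: W = -26000 J, Q = 14000 J, ΔU = 40000 J.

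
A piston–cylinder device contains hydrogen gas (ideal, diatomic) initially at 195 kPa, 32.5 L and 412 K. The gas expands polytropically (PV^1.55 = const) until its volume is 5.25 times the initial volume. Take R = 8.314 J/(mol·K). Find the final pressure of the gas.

Polytropic n=1.55: T₂ = T₁(V₁/V₂)^(n−1) = 412×(0.190)^0.55 = 166 K; P₂ = P₁(V₁/V₂)^n = 14.9 kPa.

14.9 kPa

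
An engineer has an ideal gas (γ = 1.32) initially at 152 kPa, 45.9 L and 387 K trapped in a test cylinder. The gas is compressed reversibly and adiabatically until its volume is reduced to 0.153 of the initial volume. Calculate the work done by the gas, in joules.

n = P₁V₁/(RT₁) = 152×45.9/(8.314×387) = 2.17 mol.
Adiabatic: TV^(γ−1) = const ⇒ T₂ = 387×(6.54)^0.320 = 706 K; PV^γ = const ⇒ P₂ = 1810 kPa.
ΔU = nCvΔT = 2.17×26.0×(706−387) = 18000 J.
Q = 0 for an adiabatic process, so W = −ΔU = -18000 J.

-18000 J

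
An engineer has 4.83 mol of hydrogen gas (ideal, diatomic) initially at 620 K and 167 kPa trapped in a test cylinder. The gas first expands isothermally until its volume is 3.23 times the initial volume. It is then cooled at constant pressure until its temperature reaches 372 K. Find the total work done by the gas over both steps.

V₁ = nRT₁/P₁ = 4.83×8.314×620/167 = 149 L.
Step 1 — Isothermal: T stays 620 K; PV = const ⇒ V₂ = 482 L, P₂ = 51.7 kPa.
ΔU = 0 (ideal gas, T constant).
W = nRT ln(V₂/V₁) = 4.83×8.314×620×ln(3.23) = 29200 J.
Q = ΔU + W = 29200 J.
State after step 1: P = 51.7 kPa, V = 482 L, T = 620 K.
Step 2 — Isobaric: P stays 51.7 kPa; V/T = const ⇒ T₂ = 372 K, V₂ = 289 L.
W = PΔV = 51.7×(289−482) kPa·L = -9960 J.
ΔU = nCvΔT = 4.83×20.8×(372−620) = -24900 J.
Q = ΔU + W = nCpΔT = -34900 J.
Net over both steps: W = 19200 J, Q = -5660 J, ΔU = -24900 J.

19200 J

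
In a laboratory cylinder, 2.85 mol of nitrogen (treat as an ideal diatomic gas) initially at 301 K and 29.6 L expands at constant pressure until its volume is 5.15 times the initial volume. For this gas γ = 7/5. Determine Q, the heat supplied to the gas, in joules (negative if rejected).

P₁ = nRT₁/V₁ = 2.85×8.314×301/29.6 = 241 kPa.
Isobaric: P stays 241 kPa; V/T = const ⇒ T₂ = 1550 K, V₂ = 152 L.
W = PΔV = 241×(152−29.6) kPa·L = 29600 J.
ΔU = nCvΔT = 2.85×20.8×(1550−301) = 74000 J.
Q = ΔU + W = nCpΔT = 104000 J.

104000 J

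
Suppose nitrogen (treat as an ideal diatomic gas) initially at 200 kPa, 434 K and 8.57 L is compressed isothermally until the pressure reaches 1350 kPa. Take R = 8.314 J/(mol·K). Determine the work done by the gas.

-3270 J

n = P₁V₁/(RT₁) = 200×8.57/(8.314×434) = 0.475 mol.
Isothermal: T stays 434 K; PV = const ⇒ V₂ = 1.27 L, P₂ = 1350 kPa.
W = nRT ln(V₂/V₁) = 0.475×8.314×434×ln(0.148) = -3270 J.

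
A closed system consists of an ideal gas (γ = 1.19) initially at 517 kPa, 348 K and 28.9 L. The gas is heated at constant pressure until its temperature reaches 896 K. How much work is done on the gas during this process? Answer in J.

-23500 J

n = P₁V₁/(RT₁) = 517×28.9/(8.314×348) = 5.16 mol.
Isobaric: P stays 517 kPa; V/T = const ⇒ T₂ = 896 K, V₂ = 74.4 L.
W = PΔV = 517×(74.4−28.9) kPa·L = 23500 J.
Work done on the gas = −W_by = -23500 J.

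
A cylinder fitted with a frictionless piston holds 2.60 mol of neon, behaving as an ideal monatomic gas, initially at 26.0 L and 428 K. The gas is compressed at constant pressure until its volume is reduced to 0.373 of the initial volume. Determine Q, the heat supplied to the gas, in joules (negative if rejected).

P₁ = nRT₁/V₁ = 2.60×8.314×428/26.0 = 356 kPa.
Isobaric: P stays 356 kPa; V/T = const ⇒ T₂ = 160 K, V₂ = 9.70 L.
W = PΔV = 356×(9.70−26.0) kPa·L = -5800 J.
ΔU = nCvΔT = 2.60×12.5×(160−428) = -8700 J.
Q = ΔU + W = nCpΔT = -14500 J.

-14500 J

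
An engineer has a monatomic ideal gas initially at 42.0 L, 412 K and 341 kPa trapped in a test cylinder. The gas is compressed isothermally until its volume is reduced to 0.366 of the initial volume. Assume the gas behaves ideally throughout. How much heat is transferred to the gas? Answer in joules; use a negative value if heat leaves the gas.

-14400 J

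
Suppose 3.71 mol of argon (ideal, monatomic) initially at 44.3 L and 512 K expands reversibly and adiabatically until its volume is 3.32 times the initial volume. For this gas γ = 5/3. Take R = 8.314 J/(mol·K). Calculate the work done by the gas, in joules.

13000 J

P₁ = nRT₁/V₁ = 3.71×8.314×512/44.3 = 356 kPa.
Adiabatic: TV^(γ−1) = const ⇒ T₂ = 512×(0.301)^0.667 = 230 K; PV^γ = const ⇒ P₂ = 48.2 kPa.
ΔU = nCvΔT = 3.71×12.5×(230−512) = -13000 J.
Q = 0 for an adiabatic process, so W = −ΔU = 13000 J.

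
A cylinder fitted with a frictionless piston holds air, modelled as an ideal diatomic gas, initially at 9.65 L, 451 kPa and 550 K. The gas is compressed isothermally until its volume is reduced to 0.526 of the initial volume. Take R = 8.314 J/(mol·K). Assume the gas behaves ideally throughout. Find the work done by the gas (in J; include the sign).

-2800 J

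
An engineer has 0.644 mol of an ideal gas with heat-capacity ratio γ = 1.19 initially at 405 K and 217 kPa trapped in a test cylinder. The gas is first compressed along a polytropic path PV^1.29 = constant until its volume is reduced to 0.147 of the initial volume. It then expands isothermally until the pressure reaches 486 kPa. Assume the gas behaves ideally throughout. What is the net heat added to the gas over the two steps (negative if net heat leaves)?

V₁ = nRT₁/P₁ = 0.644×8.314×405/217 = 9.99 L.
Step 1 — Polytropic n=1.29: T₂ = T₁(V₁/V₂)^(n−1) = 405×(6.80)^0.29 = 706 K; P₂ = P₁(V₁/V₂)^n = 2570 kPa.
W = (P₁V₁−P₂V₂)/(n−1) = (217×9.99−2570×1.47)/0.29 = -5560 J.
ΔU = nCvΔT = 0.644×43.8×(706−405) = 8490 J.
Q = ΔU + W = 2930 J.
State after step 1: P = 2570 kPa, V = 1.47 L, T = 706 K.
Step 2 — Isothermal: T stays 706 K; PV = const ⇒ V₂ = 7.78 L, P₂ = 486 kPa.
ΔU = 0 (ideal gas, T constant).
W = nRT ln(V₂/V₁) = 0.644×8.314×706×ln(5.30) = 6300 J.
Q = ΔU + W = 6300 J.
Net over both steps: W = 742 J, Q = 9230 J, ΔU = 8490 J.

9230 J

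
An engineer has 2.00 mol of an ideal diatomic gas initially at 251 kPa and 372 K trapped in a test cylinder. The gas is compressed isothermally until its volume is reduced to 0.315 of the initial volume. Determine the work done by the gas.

-7150 J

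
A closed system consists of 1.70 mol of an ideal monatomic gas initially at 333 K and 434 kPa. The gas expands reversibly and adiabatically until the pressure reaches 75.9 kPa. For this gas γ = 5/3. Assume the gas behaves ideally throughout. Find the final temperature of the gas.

V₁ = nRT₁/P₁ = 1.70×8.314×333/434 = 10.8 L.
Adiabatic: T₂/T₁ = (P₂/P₁)^((γ−1)/γ) ⇒ T₂ = 333×(0.175)^0.400 = 166 K; V₂ = 30.9 L.

166 K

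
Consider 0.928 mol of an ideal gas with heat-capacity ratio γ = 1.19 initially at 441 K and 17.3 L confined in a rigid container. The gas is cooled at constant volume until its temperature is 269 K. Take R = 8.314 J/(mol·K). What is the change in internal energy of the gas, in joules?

P₁ = nRT₁/V₁ = 0.928×8.314×441/17.3 = 197 kPa.
Isochoric: V stays 17.3 L; P/T = const ⇒ T₂ = 269 K, P₂ = 120 kPa.
For an ideal gas ΔU = nCvΔT with Cv = R/(γ−1) = 43.8 J/(mol·K).
ΔU = 0.928×43.8×(269−441) = -6980 J.

-6980 J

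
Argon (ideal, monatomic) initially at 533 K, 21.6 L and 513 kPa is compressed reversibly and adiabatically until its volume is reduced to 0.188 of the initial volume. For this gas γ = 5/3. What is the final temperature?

1620 K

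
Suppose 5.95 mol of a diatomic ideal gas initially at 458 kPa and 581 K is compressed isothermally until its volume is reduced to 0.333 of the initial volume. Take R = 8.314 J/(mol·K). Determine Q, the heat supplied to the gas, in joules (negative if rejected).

-31600 J

V₁ = nRT₁/P₁ = 5.95×8.314×581/458 = 62.8 L.
Isothermal: T stays 581 K; PV = const ⇒ V₂ = 20.9 L, P₂ = 1380 kPa.
ΔU = 0 (ideal gas, T constant).
W = nRT ln(V₂/V₁) = 5.95×8.314×581×ln(0.333) = -31600 J.
Q = ΔU + W = -31600 J.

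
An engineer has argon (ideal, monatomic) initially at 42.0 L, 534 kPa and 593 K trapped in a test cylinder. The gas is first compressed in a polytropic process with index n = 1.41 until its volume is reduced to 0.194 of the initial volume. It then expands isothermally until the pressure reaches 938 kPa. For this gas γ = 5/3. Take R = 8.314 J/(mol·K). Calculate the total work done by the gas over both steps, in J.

n = P₁V₁/(RT₁) = 534×42.0/(8.314×593) = 4.55 mol.
Step 1 — Polytropic n=1.41: T₂ = T₁(V₁/V₂)^(n−1) = 593×(5.15)^0.41 = 1160 K; P₂ = P₁(V₁/V₂)^n = 5390 kPa.
W = (P₁V₁−P₂V₂)/(n−1) = (534×42.0−5390×8.15)/0.41 = -52500 J.
ΔU = nCvΔT = 4.55×12.5×(1160−593) = 32300 J.
Q = ΔU + W = -20200 J.
State after step 1: P = 5390 kPa, V = 8.15 L, T = 1160 K.
Step 2 — Isothermal: T stays 1160 K; PV = const ⇒ V₂ = 46.8 L, P₂ = 938 kPa.
ΔU = 0 (ideal gas, T constant).
W = nRT ln(V₂/V₁) = 4.55×8.314×1160×ln(5.75) = 76800 J.
Q = ΔU + W = 76800 J.
Net over both steps: W = 24400 J, Q = 56600 J, ΔU = 32300 J.

24400 J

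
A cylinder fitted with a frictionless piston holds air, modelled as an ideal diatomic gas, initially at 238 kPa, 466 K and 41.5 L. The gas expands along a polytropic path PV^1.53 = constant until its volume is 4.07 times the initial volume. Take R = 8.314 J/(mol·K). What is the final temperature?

Polytropic n=1.53: T₂ = T₁(V₁/V₂)^(n−1) = 466×(0.246)^0.53 = 221 K; P₂ = P₁(V₁/V₂)^n = 27.8 kPa.

221 K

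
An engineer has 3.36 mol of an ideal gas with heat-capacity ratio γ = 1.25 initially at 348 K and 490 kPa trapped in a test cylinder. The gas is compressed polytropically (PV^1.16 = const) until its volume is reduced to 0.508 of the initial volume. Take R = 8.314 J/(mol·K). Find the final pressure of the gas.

V₁ = nRT₁/P₁ = 3.36×8.314×348/490 = 19.8 L.
Polytropic n=1.16: T₂ = T₁(V₁/V₂)^(n−1) = 348×(1.97)^0.16 = 388 K; P₂ = P₁(V₁/V₂)^n = 1070 kPa.

1070 kPa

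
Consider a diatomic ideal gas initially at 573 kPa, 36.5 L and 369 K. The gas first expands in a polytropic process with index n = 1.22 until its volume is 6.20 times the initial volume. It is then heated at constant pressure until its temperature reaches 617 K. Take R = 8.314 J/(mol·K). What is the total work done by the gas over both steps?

52400 J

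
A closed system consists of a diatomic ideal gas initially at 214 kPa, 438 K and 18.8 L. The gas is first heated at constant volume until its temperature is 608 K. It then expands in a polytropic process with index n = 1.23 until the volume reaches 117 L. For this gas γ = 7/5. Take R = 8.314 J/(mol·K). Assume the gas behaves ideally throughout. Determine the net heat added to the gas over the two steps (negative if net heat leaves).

n = P₁V₁/(RT₁) = 214×18.8/(8.314×438) = 1.10 mol.
Step 1 — Isochoric: V stays 18.8 L; P/T = const ⇒ T₂ = 608 K, P₂ = 297 kPa.
W = 0 (no volume change).
ΔU = nCvΔT = 1.10×20.8×(608−438) = 3900 J.
Q = ΔU = 3900 J.
State after step 1: P = 297 kPa, V = 18.8 L, T = 608 K.
Step 2 — Polytropic n=1.23: T₂ = T₁(V₁/V₂)^(n−1) = 608×(0.161)^0.23 = 399 K; P₂ = P₁(V₁/V₂)^n = 31.3 kPa.
W = (P₁V₁−P₂V₂)/(n−1) = (297×18.8−31.3×117)/0.23 = 8340 J.
ΔU = nCvΔT = 1.10×20.8×(399−608) = -4790 J.
Q = ΔU + W = 3540 J.
Net over both steps: W = 8340 J, Q = 7450 J, ΔU = -889 J.

7450 J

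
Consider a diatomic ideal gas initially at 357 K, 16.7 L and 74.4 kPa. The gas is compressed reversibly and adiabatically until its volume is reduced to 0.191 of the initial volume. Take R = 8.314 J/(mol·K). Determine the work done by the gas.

n = P₁V₁/(RT₁) = 74.4×16.7/(8.314×357) = 0.419 mol.
Adiabatic: TV^(γ−1) = const ⇒ T₂ = 357×(5.24)^0.400 = 692 K; PV^γ = const ⇒ P₂ = 755 kPa.
ΔU = nCvΔT = 0.419×20.8×(692−357) = 2920 J.
Q = 0 for an adiabatic process, so W = −ΔU = -2920 J.

-2920 J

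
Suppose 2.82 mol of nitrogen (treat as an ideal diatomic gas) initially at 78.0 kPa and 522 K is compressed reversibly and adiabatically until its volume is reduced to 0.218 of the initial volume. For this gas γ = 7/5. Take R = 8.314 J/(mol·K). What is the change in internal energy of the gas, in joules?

25700 J

V₁ = nRT₁/P₁ = 2.82×8.314×522/78.0 = 157 L.
Adiabatic: TV^(γ−1) = const ⇒ T₂ = 522×(4.59)^0.400 = 960 K; PV^γ = const ⇒ P₂ = 658 kPa.
For an ideal gas ΔU = nCvΔT with Cv = (5/2)R = 20.8 J/(mol·K).
ΔU = 2.82×20.8×(960−522) = 25700 J.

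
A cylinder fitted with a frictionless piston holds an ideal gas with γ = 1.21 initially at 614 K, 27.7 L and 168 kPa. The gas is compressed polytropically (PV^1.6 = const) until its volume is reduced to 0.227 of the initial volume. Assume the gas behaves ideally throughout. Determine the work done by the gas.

n = P₁V₁/(RT₁) = 168×27.7/(8.314×614) = 0.912 mol.
Polytropic n=1.6: T₂ = T₁(V₁/V₂)^(n−1) = 614×(4.41)^0.60 = 1490 K; P₂ = P₁(V₁/V₂)^n = 1800 kPa.
W = (P₁V₁−P₂V₂)/(n−1) = (168×27.7−1800×6.29)/0.60 = -11100 J.

-11100 J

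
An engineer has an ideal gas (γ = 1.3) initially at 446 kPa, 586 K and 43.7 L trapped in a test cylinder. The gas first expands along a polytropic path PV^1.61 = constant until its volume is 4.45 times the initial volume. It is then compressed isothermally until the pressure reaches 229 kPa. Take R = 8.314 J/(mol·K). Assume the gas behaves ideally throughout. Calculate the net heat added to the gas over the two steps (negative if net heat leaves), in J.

-33400 J

n = P₁V₁/(RT₁) = 446×43.7/(8.314×586) = 4.00 mol.
Step 1 — Polytropic n=1.61: T₂ = T₁(V₁/V₂)^(n−1) = 586×(0.225)^0.61 = 236 K; P₂ = P₁(V₁/V₂)^n = 40.3 kPa.
W = (P₁V₁−P₂V₂)/(n−1) = (446×43.7−40.3×194)/0.61 = 19100 J.
ΔU = nCvΔT = 4.00×27.7×(236−586) = -38800 J.
Q = ΔU + W = -19700 J.
State after step 1: P = 40.3 kPa, V = 194 L, T = 236 K.
Step 2 — Isothermal: T stays 236 K; PV = const ⇒ V₂ = 34.2 L, P₂ = 229 kPa.
ΔU = 0 (ideal gas, T constant).
W = nRT ln(V₂/V₁) = 4.00×8.314×236×ln(0.176) = -13600 J.
Q = ΔU + W = -13600 J.
Net over both steps: W = 5480 J, Q = -33400 J, ΔU = -38800 J.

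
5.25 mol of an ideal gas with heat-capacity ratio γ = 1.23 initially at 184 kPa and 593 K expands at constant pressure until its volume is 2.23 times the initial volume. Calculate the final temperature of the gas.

1320 K

V₁ = nRT₁/P₁ = 5.25×8.314×593/184 = 141 L.
Isobaric: P stays 184 kPa; V/T = const ⇒ T₂ = 1320 K, V₂ = 314 L.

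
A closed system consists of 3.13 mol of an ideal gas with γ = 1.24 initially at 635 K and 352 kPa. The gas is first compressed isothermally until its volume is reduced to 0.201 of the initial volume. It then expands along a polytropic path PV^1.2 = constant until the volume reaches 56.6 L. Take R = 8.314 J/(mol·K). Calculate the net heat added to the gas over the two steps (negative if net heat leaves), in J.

V₁ = nRT₁/P₁ = 3.13×8.314×635/352 = 46.9 L.
Step 1 — Isothermal: T stays 635 K; PV = const ⇒ V₂ = 9.44 L, P₂ = 1750 kPa.
ΔU = 0 (ideal gas, T constant).
W = nRT ln(V₂/V₁) = 3.13×8.314×635×ln(0.201) = -26500 J.
Q = ΔU + W = -26500 J.
State after step 1: P = 1750 kPa, V = 9.44 L, T = 635 K.
Step 2 — Polytropic n=1.2: T₂ = T₁(V₁/V₂)^(n−1) = 635×(0.167)^0.20 = 444 K; P₂ = P₁(V₁/V₂)^n = 204 kPa.
W = (P₁V₁−P₂V₂)/(n−1) = (1750×9.44−204×56.6)/0.20 = 24900 J.
ΔU = nCvΔT = 3.13×34.6×(444−635) = -20700 J.
Q = ΔU + W = 4150 J.
Net over both steps: W = -1630 J, Q = -22400 J, ΔU = -20700 J.

-22400 J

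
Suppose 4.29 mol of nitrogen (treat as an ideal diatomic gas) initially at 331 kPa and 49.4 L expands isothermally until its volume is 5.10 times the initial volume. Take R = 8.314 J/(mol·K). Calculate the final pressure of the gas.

T₁ = P₁V₁/(nR) = 331×49.4/(4.29×8.314) = 458 K.
Isothermal: T stays 458 K; PV = const ⇒ V₂ = 252 L, P₂ = 64.9 kPa.

64.9 kPa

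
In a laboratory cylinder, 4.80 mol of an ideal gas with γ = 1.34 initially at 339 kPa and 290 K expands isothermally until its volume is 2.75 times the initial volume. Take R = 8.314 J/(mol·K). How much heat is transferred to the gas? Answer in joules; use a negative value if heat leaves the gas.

11700 J

V₁ = nRT₁/P₁ = 4.80×8.314×290/339 = 34.1 L.
Isothermal: T stays 290 K; PV = const ⇒ V₂ = 93.9 L, P₂ = 123 kPa.
ΔU = 0 (ideal gas, T constant).
W = nRT ln(V₂/V₁) = 4.80×8.314×290×ln(2.75) = 11700 J.
Q = ΔU + W = 11700 J.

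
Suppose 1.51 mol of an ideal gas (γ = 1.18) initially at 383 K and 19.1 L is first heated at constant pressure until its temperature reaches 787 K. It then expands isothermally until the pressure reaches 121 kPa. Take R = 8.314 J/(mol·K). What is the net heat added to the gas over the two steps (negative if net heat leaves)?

40500 J

P₁ = nRT₁/V₁ = 1.51×8.314×383/19.1 = 252 kPa.
Step 1 — Isobaric: P stays 252 kPa; V/T = const ⇒ T₂ = 787 K, V₂ = 39.2 L.
W = PΔV = 252×(39.2−19.1) kPa·L = 5070 J.
ΔU = nCvΔT = 1.51×46.2×(787−383) = 28200 J.
Q = ΔU + W = nCpΔT = 33200 J.
State after step 1: P = 252 kPa, V = 39.2 L, T = 787 K.
Step 2 — Isothermal: T stays 787 K; PV = const ⇒ V₂ = 81.7 L, P₂ = 121 kPa.
ΔU = 0 (ideal gas, T constant).
W = nRT ln(V₂/V₁) = 1.51×8.314×787×ln(2.08) = 7240 J.
Q = ΔU + W = 7240 J.
Net over both steps: W = 12300 J, Q = 40500 J, ΔU = 28200 J.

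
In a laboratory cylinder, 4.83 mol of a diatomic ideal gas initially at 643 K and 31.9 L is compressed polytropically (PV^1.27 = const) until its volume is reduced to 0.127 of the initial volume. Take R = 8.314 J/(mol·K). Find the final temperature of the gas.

P₁ = nRT₁/V₁ = 4.83×8.314×643/31.9 = 809 kPa.
Polytropic n=1.27: T₂ = T₁(V₁/V₂)^(n−1) = 643×(7.87)^0.27 = 1120 K; P₂ = P₁(V₁/V₂)^n = 11100 kPa.

1120 K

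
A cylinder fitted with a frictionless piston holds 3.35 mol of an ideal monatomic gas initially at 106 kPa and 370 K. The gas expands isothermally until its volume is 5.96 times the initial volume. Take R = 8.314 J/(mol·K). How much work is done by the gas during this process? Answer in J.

V₁ = nRT₁/P₁ = 3.35×8.314×370/106 = 97.2 L.
Isothermal: T stays 370 K; PV = const ⇒ V₂ = 579 L, P₂ = 17.8 kPa.
W = nRT ln(V₂/V₁) = 3.35×8.314×370×ln(5.96) = 18400 J.

18400 J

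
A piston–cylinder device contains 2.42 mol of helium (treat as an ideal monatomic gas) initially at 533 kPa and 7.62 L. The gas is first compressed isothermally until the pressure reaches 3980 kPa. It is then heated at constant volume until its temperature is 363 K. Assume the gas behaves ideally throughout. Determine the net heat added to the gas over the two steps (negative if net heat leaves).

-3300 J

T₁ = P₁V₁/(nR) = 533×7.62/(2.42×8.314) = 202 K.
Step 1 — Isothermal: T stays 202 K; PV = const ⇒ V₂ = 1.02 L, P₂ = 3980 kPa.
ΔU = 0 (ideal gas, T constant).
W = nRT ln(V₂/V₁) = 2.42×8.314×202×ln(0.134) = -8170 J.
Q = ΔU + W = -8170 J.
State after step 1: P = 3980 kPa, V = 1.02 L, T = 202 K.
Step 2 — Isochoric: V stays 1.02 L; P/T = const ⇒ T₂ = 363 K, P₂ = 7160 kPa.
W = 0 (no volume change).
ΔU = nCvΔT = 2.42×12.5×(363−202) = 4860 J.
Q = ΔU = 4860 J.
Net over both steps: W = -8170 J, Q = -3300 J, ΔU = 4860 J.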